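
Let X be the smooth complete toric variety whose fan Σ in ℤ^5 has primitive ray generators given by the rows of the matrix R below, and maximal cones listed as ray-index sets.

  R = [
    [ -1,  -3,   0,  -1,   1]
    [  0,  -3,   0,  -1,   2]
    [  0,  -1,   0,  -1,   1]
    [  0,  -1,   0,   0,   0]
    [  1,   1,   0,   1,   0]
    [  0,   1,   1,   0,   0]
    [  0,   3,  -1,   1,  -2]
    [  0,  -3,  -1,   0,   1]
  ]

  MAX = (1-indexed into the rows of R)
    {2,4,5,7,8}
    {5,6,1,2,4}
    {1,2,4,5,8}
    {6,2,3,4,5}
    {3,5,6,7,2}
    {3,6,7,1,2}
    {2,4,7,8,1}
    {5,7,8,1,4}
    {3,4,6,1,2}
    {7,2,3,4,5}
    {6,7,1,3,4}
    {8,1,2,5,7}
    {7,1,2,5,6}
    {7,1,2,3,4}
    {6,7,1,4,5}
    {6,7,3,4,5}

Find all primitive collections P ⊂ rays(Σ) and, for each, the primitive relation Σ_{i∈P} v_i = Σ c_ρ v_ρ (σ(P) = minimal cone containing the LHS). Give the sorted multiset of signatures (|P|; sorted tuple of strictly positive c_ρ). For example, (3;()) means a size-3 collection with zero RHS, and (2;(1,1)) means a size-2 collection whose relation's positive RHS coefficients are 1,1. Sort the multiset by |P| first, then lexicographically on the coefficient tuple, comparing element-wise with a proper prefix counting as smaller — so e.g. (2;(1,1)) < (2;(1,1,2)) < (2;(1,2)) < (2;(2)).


Σ has 5 primitive collections:

  {6,8}:  v_{6} + v_{8} = v_{1} + v_{5}  →  sig = (2;(1,1))
  {3,8}:  v_{3} + v_{8} = 2·v_{2} + v_{4} + v_{7}  →  sig = (2;(1,1,2))
  {1,3,5}:  v_{1} + v_{3} + v_{5} = v_{2}  →  sig = (3;(1))
  {2,4,6,7}:  v_{2} + v_{4} + v_{6} + v_{7} = 0  →  sig = (4;())
  {1,2,4,5,7}:  v_{1} + v_{2} + v_{4} + v_{5} + v_{7} = v_{8}  →  sig = (5;(1))

Sorted signature multiset PRS(X):
{ (2;(1,1)),  (2;(1,1,2)),  (3;(1)),  (4;()),  (5;(1)) }


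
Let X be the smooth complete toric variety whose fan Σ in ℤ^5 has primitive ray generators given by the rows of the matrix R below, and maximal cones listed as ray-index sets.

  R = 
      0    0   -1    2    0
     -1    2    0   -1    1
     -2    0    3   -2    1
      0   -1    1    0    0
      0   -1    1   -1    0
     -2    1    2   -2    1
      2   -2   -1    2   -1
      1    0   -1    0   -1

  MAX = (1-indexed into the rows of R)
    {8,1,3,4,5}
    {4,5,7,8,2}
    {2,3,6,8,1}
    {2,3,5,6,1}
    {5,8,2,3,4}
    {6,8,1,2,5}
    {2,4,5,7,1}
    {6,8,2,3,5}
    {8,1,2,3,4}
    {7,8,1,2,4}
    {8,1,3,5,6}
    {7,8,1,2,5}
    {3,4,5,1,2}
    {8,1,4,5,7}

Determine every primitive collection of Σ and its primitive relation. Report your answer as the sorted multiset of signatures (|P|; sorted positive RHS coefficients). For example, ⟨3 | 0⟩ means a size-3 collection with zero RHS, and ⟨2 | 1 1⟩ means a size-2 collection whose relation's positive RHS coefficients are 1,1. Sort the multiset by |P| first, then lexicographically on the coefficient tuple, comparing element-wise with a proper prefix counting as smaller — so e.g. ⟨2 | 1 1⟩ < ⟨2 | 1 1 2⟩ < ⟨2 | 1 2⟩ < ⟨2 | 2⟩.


The 5 primitive collections of Σ (r=8, n=5):

  P={4,6}:  v_{4} + v_{6} = v_{3} ; sig = ⟨2 | 1⟩
  P={6,7}:  v_{6} + v_{7} = v_{4} ; sig = ⟨2 | 1⟩
  P={3,7}:  v_{3} + v_{7} = 2·v_{4} ; sig = ⟨2 | 2⟩
  P={1,2,4,5,8}:  v_{1} + v_{2} + v_{4} + v_{5} + v_{8} = 0 ; sig = ⟨5 | 0⟩
  P={1,2,3,5,8}:  v_{1} + v_{2} + v_{3} + v_{5} + v_{8} = v_{6} ; sig = ⟨5 | 1⟩

Hence PRS(X_Σ) =
[⟨2 | 1⟩, ⟨2 | 1⟩, ⟨2 | 2⟩, ⟨5 | 0⟩, ⟨5 | 1⟩]


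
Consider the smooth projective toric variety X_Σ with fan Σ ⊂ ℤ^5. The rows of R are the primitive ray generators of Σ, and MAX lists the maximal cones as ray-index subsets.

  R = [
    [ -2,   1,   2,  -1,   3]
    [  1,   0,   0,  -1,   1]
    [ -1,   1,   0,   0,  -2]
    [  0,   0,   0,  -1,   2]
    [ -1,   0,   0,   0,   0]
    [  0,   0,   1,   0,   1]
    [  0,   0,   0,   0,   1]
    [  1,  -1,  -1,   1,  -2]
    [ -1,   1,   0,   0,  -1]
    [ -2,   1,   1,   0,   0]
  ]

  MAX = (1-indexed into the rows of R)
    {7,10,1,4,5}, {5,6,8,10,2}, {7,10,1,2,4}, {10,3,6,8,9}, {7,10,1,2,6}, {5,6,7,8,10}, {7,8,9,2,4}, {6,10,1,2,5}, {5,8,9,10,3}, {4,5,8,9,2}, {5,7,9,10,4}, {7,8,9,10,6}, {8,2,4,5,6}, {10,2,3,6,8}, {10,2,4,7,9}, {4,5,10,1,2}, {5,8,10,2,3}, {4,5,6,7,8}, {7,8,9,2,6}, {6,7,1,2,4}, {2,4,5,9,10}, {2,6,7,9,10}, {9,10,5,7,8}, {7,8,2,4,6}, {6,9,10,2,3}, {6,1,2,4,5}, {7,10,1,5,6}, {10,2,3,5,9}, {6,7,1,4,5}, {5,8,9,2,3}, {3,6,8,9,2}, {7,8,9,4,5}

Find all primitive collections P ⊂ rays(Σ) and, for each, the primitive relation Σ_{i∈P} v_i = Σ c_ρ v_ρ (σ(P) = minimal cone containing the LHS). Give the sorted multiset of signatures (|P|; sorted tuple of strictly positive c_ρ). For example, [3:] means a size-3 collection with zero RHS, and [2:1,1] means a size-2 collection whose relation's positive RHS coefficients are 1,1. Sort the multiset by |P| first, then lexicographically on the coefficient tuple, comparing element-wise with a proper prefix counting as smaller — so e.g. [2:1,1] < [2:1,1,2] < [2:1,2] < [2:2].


The 13 primitive collections of Σ (r=10, n=5):

  P={3,7}:  v_{3} + v_{7} = v_{9} ; sig = [2:1]
  P={1,8}:  v_{1} + v_{8} = v_{5} + v_{6} ; sig = [2:1,1]
  P={3,4}:  v_{3} + v_{4} = v_{2} + v_{5} + v_{9} ; sig = [2:1,1,1]
  P={1,9}:  v_{1} + v_{9} = v_{2} + v_{7} + 2·v_{10} ; sig = [2:1,1,2]
  P={1,3}:  v_{1} + v_{3} = v_{2} + 2·v_{10} ; sig = [2:1,2]
  P={2,5,7}:  v_{2} + v_{5} + v_{7} = v_{4} ; sig = [3:1]
  P={4,6,10}:  v_{4} + v_{6} + v_{10} = v_{1} ; sig = [3:1]
  P={4,8,10}:  v_{4} + v_{8} + v_{10} = v_{5} ; sig = [3:1]
  P={5,6,9}:  v_{5} + v_{6} + v_{9} = v_{10} ; sig = [3:1]
  P={4,6,9}:  v_{4} + v_{6} + v_{9} = v_{2} + v_{7} + v_{10} ; sig = [3:1,1,1]
  P={3,5,6}:  v_{3} + v_{5} + v_{6} = v_{2} + v_{8} + 2·v_{10} ; sig = [3:1,1,2]
  P={2,7,8,10}:  v_{2} + v_{7} + v_{8} + v_{10} = 0 ; sig = [4:]
  P={2,8,9,10}:  v_{2} + v_{8} + v_{9} + v_{10} = v_{3} ; sig = [4:1]

Hence PRS(X_Σ) =
[[2:1], [2:1,1], [2:1,1,1], [2:1,1,2], [2:1,2], [3:1], [3:1], [3:1], [3:1], [3:1,1,1], [3:1,1,2], [4:], [4:1]]


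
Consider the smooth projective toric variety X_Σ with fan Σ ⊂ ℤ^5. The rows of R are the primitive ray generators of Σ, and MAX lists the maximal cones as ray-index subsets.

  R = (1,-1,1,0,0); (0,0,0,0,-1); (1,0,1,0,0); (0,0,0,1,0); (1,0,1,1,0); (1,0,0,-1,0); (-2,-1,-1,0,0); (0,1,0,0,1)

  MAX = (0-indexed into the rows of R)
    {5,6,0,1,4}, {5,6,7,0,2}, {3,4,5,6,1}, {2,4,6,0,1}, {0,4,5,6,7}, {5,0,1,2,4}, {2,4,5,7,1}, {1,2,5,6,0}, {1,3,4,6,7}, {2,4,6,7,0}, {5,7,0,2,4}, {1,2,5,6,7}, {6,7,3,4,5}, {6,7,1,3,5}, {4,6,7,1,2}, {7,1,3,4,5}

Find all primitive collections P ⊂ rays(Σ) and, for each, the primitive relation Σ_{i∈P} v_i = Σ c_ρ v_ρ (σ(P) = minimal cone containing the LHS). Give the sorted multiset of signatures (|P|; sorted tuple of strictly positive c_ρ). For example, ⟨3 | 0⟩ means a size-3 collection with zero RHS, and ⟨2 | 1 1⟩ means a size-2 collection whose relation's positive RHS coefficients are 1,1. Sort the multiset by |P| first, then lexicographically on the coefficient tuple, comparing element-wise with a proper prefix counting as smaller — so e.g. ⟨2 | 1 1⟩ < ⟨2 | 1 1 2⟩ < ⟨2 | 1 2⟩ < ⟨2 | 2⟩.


5 collections generate NE(X_Σ); each relation:

  • {2,3}:  v_{2} + v_{3} = v_{4} ; sig = ⟨2 | 1⟩
  • {0,3}:  v_{0} + v_{3} = 2·v_{4} + v_{5} + v_{6} ; sig = ⟨2 | 1 1 2⟩
  • {0,1,7}:  v_{0} + v_{1} + v_{7} = v_{2} ; sig = ⟨3 | 1⟩
  • {2,4,5,6}:  v_{2} + v_{4} + v_{5} + v_{6} = v_{0} ; sig = ⟨4 | 1⟩
  • {1,4,5,6,7}:  v_{1} + v_{4} + v_{5} + v_{6} + v_{7} = 0 ; sig = ⟨5 | 0⟩

Sorted signature multiset PRS(X):
{ ⟨2 | 1⟩,  ⟨2 | 1 1 2⟩,  ⟨3 | 1⟩,  ⟨4 | 1⟩,  ⟨5 | 0⟩ }


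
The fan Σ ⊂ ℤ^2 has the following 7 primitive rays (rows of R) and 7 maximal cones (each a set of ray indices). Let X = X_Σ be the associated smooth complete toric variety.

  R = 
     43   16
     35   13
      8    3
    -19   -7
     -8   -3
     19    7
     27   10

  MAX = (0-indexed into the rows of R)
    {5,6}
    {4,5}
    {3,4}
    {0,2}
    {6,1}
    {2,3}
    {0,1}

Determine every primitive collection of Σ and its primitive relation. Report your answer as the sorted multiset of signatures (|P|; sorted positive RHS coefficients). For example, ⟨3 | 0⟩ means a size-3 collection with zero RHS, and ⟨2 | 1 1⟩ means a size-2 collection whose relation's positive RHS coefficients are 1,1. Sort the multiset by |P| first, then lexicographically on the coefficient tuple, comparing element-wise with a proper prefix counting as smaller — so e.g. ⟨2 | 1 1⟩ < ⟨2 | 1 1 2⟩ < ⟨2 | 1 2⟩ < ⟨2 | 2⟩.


14 minimal non-faces of Δ(Σ) (on 7 rays):

  P = {2,4}:  v_{2} + v_{4} = 0  ⇒ sig = ⟨2 | 0⟩
  P = {3,5}:  v_{3} + v_{5} = 0  ⇒ sig = ⟨2 | 0⟩
  P = {0,4}:  v_{0} + v_{4} = v_{1}  ⇒ sig = ⟨2 | 1⟩
  P = {1,2}:  v_{1} + v_{2} = v_{0}  ⇒ sig = ⟨2 | 1⟩
  P = {1,4}:  v_{1} + v_{4} = v_{6}  ⇒ sig = ⟨2 | 1⟩
  P = {2,5}:  v_{2} + v_{5} = v_{6}  ⇒ sig = ⟨2 | 1⟩
  P = {2,6}:  v_{2} + v_{6} = v_{1}  ⇒ sig = ⟨2 | 1⟩
  P = {3,6}:  v_{3} + v_{6} = v_{2}  ⇒ sig = ⟨2 | 1⟩
  P = {4,6}:  v_{4} + v_{6} = v_{5}  ⇒ sig = ⟨2 | 1⟩
  P = {0,5}:  v_{0} + v_{5} = v_{1} + v_{6}  ⇒ sig = ⟨2 | 1 1⟩
  P = {0,6}:  v_{0} + v_{6} = 2·v_{1}  ⇒ sig = ⟨2 | 2⟩
  P = {1,3}:  v_{1} + v_{3} = 2·v_{2}  ⇒ sig = ⟨2 | 2⟩
  P = {1,5}:  v_{1} + v_{5} = 2·v_{6}  ⇒ sig = ⟨2 | 2⟩
  P = {0,3}:  v_{0} + v_{3} = 3·v_{2}  ⇒ sig = ⟨2 | 3⟩

so the primitive-relation signature multiset is
    |P|=2: 14 collections, coeffs (), (), (1), (1), (1), (1), (1), (1), (1), (1,1), (2), (2), (2), (3)


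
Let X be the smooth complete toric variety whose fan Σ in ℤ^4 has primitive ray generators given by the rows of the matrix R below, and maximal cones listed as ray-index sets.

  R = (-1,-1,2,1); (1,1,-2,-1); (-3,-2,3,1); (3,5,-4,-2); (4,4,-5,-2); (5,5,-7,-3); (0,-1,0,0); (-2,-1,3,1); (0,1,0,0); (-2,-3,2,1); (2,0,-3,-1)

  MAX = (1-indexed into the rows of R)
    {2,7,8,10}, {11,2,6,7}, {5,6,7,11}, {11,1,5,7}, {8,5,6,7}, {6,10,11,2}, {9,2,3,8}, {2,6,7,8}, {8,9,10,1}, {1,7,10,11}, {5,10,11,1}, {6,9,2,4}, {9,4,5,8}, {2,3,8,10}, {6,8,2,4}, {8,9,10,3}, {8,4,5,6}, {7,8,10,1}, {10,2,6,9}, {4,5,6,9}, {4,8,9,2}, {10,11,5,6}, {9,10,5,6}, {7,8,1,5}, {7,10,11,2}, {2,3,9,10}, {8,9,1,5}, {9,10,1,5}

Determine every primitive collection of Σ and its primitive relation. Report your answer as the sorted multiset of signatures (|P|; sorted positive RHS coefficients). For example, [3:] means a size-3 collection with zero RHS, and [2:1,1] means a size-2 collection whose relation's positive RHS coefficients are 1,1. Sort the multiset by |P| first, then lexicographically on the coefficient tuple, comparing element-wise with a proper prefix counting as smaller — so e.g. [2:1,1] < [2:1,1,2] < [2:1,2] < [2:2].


Minimal non-faces — 22 found among 11 rays, 28 max cones:

  P={1,2}:  v_{1} + v_{2} = 0  ⇒ sig = [2:]
  P={7,9}:  v_{7} + v_{9} = 0  ⇒ sig = [2:]
  P={1,6}:  v_{1} + v_{6} = v_{5}  ⇒ sig = [2:1]
  P={2,5}:  v_{2} + v_{5} = v_{6}  ⇒ sig = [2:1]
  P={4,11}:  v_{4} + v_{11} = v_{6}  ⇒ sig = [2:1]
  P={8,11}:  v_{8} + v_{11} = v_{7}  ⇒ sig = [2:1]
  P={3,5}:  v_{3} + v_{5} = v_{2} + v_{9}  ⇒ sig = [2:1,1]
  P={3,11}:  v_{3} + v_{11} = v_{2} + v_{10}  ⇒ sig = [2:1,1]
  P={4,7}:  v_{4} + v_{7} = v_{6} + v_{8}  ⇒ sig = [2:1,1]
  P={4,10}:  v_{4} + v_{10} = v_{2} + v_{9}  ⇒ sig = [2:1,1]
  P={9,11}:  v_{9} + v_{11} = v_{5} + v_{10}  ⇒ sig = [2:1,1]
  P={1,3}:  v_{1} + v_{3} = v_{8} + v_{9} + v_{10}  ⇒ sig = [2:1,1,1]
  P={1,4}:  v_{1} + v_{4} = v_{5} + v_{8} + v_{9}  ⇒ sig = [2:1,1,1]
  P={3,7}:  v_{3} + v_{7} = v_{2} + v_{8} + v_{10}  ⇒ sig = [2:1,1,1]
  P={3,6}:  v_{3} + v_{6} = 2·v_{2} + v_{9}  ⇒ sig = [2:1,2]
  P={3,4}:  v_{3} + v_{4} = 2·v_{2} + v_{8} + 2·v_{9}  ⇒ sig = [2:1,2,2]
  P={5,8,10}:  v_{5} + v_{8} + v_{10} = 0  ⇒ sig = [3:]
  P={5,7,10}:  v_{5} + v_{7} + v_{10} = v_{11}  ⇒ sig = [3:1]
  P={6,8,9}:  v_{6} + v_{8} + v_{9} = v_{4}  ⇒ sig = [3:1]
  P={6,8,10}:  v_{6} + v_{8} + v_{10} = v_{2}  ⇒ sig = [3:1]
  P={6,7,10}:  v_{6} + v_{7} + v_{10} = v_{2} + v_{11}  ⇒ sig = [3:1,1]
  P={2,8,9,10}:  v_{2} + v_{8} + v_{9} + v_{10} = v_{3}  ⇒ sig = [4:1]

so the primitive-relation signature multiset is
    |P|=2: 16 collections, coeffs (), (), (1), (1), (1), (1), (1,1), (1,1), (1,1), (1,1), (1,1), (1,1,1), (1,1,1), (1,1,1), (1,2), (1,2,2)
    |P|=3: 5 collections, coeffs (), (1), (1), (1), (1,1)
    |P|=4: 1 collection, coeffs (1)


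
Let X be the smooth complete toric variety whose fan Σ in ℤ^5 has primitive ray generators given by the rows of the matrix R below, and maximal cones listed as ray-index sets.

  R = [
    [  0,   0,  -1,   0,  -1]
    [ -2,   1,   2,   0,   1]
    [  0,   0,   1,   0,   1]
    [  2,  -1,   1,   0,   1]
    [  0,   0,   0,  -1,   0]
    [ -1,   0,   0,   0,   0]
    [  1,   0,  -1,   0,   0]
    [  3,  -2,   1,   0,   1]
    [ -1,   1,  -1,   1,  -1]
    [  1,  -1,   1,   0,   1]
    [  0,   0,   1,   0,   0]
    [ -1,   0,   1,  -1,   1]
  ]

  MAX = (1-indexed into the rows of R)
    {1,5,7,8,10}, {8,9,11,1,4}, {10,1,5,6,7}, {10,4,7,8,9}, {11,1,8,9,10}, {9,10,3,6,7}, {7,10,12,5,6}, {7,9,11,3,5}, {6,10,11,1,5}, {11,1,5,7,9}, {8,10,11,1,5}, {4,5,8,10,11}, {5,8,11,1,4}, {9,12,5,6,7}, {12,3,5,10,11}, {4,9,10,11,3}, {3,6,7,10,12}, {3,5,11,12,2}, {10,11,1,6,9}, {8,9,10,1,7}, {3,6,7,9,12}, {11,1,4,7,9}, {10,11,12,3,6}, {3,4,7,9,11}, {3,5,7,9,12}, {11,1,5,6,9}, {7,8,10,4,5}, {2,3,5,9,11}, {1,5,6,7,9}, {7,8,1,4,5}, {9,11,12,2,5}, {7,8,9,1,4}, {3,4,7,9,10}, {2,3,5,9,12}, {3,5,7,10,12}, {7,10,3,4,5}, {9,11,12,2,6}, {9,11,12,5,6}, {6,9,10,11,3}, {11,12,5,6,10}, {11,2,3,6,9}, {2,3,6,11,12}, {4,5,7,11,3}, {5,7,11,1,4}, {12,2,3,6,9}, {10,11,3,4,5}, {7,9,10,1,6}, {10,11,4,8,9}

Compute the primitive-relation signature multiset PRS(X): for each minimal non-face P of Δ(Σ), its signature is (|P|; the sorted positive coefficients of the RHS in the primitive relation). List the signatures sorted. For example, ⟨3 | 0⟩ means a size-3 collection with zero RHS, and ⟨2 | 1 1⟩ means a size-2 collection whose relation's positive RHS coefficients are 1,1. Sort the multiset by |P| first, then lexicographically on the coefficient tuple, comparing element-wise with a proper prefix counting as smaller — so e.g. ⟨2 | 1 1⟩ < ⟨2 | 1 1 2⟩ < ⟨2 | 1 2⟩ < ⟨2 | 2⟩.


Δ(Σ) — 12 vertices, 24 min non-faces:

  P = {1,3}:  v_{1} + v_{3} = 0  →  sig = ⟨2 | 0⟩
  P = {4,6}:  v_{4} + v_{6} = v_{10}  →  sig = ⟨2 | 1⟩
  P = {1,12}:  v_{1} + v_{12} = v_{5} + v_{6}  →  sig = ⟨2 | 1 1⟩
  P = {3,8}:  v_{3} + v_{8} = v_{4} + v_{10}  →  sig = ⟨2 | 1 1⟩
  P = {1,2}:  v_{1} + v_{2} = v_{9} + v_{11} + v_{12}  →  sig = ⟨2 | 1 1 1⟩
  P = {2,8}:  v_{2} + v_{8} = v_{3} + v_{10} + v_{11}  →  sig = ⟨2 | 1 1 1⟩
  P = {4,12}:  v_{4} + v_{12} = v_{3} + v_{5} + v_{10}  →  sig = ⟨2 | 1 1 1⟩
  P = {2,7}:  v_{2} + v_{7} = 2·v_{3} + v_{5} + v_{9}  →  sig = ⟨2 | 1 1 2⟩
  P = {2,10}:  v_{2} + v_{10} = 2·v_{3} + v_{6} + v_{11}  →  sig = ⟨2 | 1 1 2⟩
  P = {2,4}:  v_{2} + v_{4} = 2·v_{3} + v_{11}  →  sig = ⟨2 | 1 2⟩
  P = {6,8}:  v_{6} + v_{8} = v_{1} + 2·v_{10}  →  sig = ⟨2 | 1 2⟩
  P = {8,12}:  v_{8} + v_{12} = v_{5} + 2·v_{10}  →  sig = ⟨2 | 1 2⟩
  P = {5,9,10}:  v_{5} + v_{9} + v_{10} = 0  →  sig = ⟨3 | 0⟩
  P = {6,7,11}:  v_{6} + v_{7} + v_{11} = 0  →  sig = ⟨3 | 0⟩
  P = {1,4,10}:  v_{1} + v_{4} + v_{10} = v_{8}  →  sig = ⟨3 | 1⟩
  P = {3,5,6}:  v_{3} + v_{5} + v_{6} = v_{12}  →  sig = ⟨3 | 1⟩
  P = {7,10,11}:  v_{7} + v_{10} + v_{11} = v_{4}  →  sig = ⟨3 | 1⟩
  P = {4,5,9}:  v_{4} + v_{5} + v_{9} = v_{7} + v_{11}  →  sig = ⟨3 | 1 1⟩
  P = {5,8,9}:  v_{5} + v_{8} + v_{9} = v_{1} + v_{4}  →  sig = ⟨3 | 1 1⟩
  P = {7,11,12}:  v_{7} + v_{11} + v_{12} = v_{3} + v_{5}  →  sig = ⟨3 | 1 1⟩
  P = {9,10,12}:  v_{9} + v_{10} + v_{12} = v_{3} + v_{6}  →  sig = ⟨3 | 1 1⟩
  P = {2,5,6}:  v_{2} + v_{5} + v_{6} = v_{9} + v_{11} + 2·v_{12}  →  sig = ⟨3 | 1 1 2⟩
  P = {7,8,11}:  v_{7} + v_{8} + v_{11} = v_{1} + 2·v_{4}  →  sig = ⟨3 | 1 2⟩
  P = {3,9,11,12}:  v_{3} + v_{9} + v_{11} + v_{12} = v_{2}  →  sig = ⟨4 | 1⟩

Signatures (|P|; sorted positive RHS coefficients), sorted:
[⟨2 | 0⟩, ⟨2 | 1⟩, ⟨2 | 1 1⟩, ⟨2 | 1 1⟩, ⟨2 | 1 1 1⟩, ⟨2 | 1 1 1⟩, ⟨2 | 1 1 1⟩, ⟨2 | 1 1 2⟩, ⟨2 | 1 1 2⟩, ⟨2 | 1 2⟩, ⟨2 | 1 2⟩, ⟨2 | 1 2⟩, ⟨3 | 0⟩, ⟨3 | 0⟩, ⟨3 | 1⟩, ⟨3 | 1⟩, ⟨3 | 1⟩, ⟨3 | 1 1⟩, ⟨3 | 1 1⟩, ⟨3 | 1 1⟩, ⟨3 | 1 1⟩, ⟨3 | 1 1 2⟩, ⟨3 | 1 2⟩, ⟨4 | 1⟩]


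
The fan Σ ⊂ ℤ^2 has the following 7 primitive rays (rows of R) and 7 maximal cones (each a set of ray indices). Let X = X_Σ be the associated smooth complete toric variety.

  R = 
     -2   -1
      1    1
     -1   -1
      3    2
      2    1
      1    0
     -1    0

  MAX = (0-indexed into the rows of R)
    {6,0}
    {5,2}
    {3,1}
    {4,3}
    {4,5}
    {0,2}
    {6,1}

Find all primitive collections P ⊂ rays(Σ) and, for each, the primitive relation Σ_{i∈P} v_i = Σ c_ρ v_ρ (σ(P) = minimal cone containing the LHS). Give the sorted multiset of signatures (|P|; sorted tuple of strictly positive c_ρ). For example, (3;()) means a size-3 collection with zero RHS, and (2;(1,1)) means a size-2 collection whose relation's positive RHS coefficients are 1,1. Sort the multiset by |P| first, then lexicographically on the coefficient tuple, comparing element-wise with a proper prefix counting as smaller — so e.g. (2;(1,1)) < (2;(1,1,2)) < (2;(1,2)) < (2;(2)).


Σ has 14 primitive collections:

  • {0,4}:  v_{0} + v_{4} = 0 — sig = (2;())
  • {1,2}:  v_{1} + v_{2} = 0 — sig = (2;())
  • {5,6}:  v_{5} + v_{6} = 0 — sig = (2;())
  • {0,1}:  v_{0} + v_{1} = v_{6} — sig = (2;(1))
  • {0,3}:  v_{0} + v_{3} = v_{1} — sig = (2;(1))
  • {0,5}:  v_{0} + v_{5} = v_{2} — sig = (2;(1))
  • {1,4}:  v_{1} + v_{4} = v_{3} — sig = (2;(1))
  • {1,5}:  v_{1} + v_{5} = v_{4} — sig = (2;(1))
  • {2,3}:  v_{2} + v_{3} = v_{4} — sig = (2;(1))
  • {2,4}:  v_{2} + v_{4} = v_{5} — sig = (2;(1))
  • {2,6}:  v_{2} + v_{6} = v_{0} — sig = (2;(1))
  • {4,6}:  v_{4} + v_{6} = v_{1} — sig = (2;(1))
  • {3,5}:  v_{3} + v_{5} = 2·v_{4} — sig = (2;(2))
  • {3,6}:  v_{3} + v_{6} = 2·v_{1} — sig = (2;(2))

Signatures (|P|; sorted positive RHS coefficients), sorted:
{ (2;()) ×3,  (2;(1)) ×9,  (2;(2)) ×2 }


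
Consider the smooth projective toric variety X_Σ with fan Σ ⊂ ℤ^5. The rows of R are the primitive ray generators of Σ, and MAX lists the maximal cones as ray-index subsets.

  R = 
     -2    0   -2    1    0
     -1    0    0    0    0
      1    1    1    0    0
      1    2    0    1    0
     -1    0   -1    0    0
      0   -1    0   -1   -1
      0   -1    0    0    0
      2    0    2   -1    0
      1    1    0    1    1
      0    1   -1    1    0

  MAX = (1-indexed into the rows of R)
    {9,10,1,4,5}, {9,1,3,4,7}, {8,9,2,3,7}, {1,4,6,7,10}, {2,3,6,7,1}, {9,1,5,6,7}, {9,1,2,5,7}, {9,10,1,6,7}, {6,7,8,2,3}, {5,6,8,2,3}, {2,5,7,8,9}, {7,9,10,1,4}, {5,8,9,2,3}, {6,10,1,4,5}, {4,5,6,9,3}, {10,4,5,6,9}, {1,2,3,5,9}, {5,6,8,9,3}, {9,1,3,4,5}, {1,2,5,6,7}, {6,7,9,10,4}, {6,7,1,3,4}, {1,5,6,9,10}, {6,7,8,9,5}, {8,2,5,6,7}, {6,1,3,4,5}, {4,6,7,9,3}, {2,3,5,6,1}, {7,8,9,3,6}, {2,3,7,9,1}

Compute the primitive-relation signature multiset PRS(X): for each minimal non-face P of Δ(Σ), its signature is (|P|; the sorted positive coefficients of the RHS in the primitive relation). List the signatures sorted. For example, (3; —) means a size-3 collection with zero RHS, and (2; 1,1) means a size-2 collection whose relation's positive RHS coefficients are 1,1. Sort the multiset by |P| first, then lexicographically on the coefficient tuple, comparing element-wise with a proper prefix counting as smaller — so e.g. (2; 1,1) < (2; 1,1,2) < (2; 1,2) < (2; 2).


|primitive collections| = 12. Relations:

  {1,8}:  v_{1} + v_{8} = 0  ⇒ sig = (2; —)
  {3,10}:  v_{3} + v_{10} = v_{4}  ⇒ sig = (2; 1)
  {2,10}:  v_{2} + v_{10} = v_{1} + v_{3}  ⇒ sig = (2; 1,1)
  {8,10}:  v_{8} + v_{10} = v_{3} + v_{6} + v_{9}  ⇒ sig = (2; 1,1,1)
  {4,8}:  v_{4} + v_{8} = 2·v_{3} + v_{6} + v_{9}  ⇒ sig = (2; 1,1,2)
  {2,4}:  v_{2} + v_{4} = v_{1} + 2·v_{3}  ⇒ sig = (2; 1,2)
  {2,6,9}:  v_{2} + v_{6} + v_{9} = 0  ⇒ sig = (3; —)
  {3,5,7}:  v_{3} + v_{5} + v_{7} = 0  ⇒ sig = (3; —)
  {4,5,7}:  v_{4} + v_{5} + v_{7} = v_{10}  ⇒ sig = (3; 1)
  {5,7,10}:  v_{5} + v_{7} + v_{10} = v_{1} + v_{6} + v_{9}  ⇒ sig = (3; 1,1,1)
  {1,3,6,9}:  v_{1} + v_{3} + v_{6} + v_{9} = v_{10}  ⇒ sig = (4; 1)
  {1,4,6,9}:  v_{1} + v_{4} + v_{6} + v_{9} = 2·v_{10}  ⇒ sig = (4; 2)

so the primitive-relation signature multiset is
    (2; —)
    (2; 1)
    (2; 1,1)
    (2; 1,1,1)
    (2; 1,1,2)
    (2; 1,2)
    (3; —)
    (3; —)
    (3; 1)
    (3; 1,1,1)
    (4; 1)
    (4; 2)


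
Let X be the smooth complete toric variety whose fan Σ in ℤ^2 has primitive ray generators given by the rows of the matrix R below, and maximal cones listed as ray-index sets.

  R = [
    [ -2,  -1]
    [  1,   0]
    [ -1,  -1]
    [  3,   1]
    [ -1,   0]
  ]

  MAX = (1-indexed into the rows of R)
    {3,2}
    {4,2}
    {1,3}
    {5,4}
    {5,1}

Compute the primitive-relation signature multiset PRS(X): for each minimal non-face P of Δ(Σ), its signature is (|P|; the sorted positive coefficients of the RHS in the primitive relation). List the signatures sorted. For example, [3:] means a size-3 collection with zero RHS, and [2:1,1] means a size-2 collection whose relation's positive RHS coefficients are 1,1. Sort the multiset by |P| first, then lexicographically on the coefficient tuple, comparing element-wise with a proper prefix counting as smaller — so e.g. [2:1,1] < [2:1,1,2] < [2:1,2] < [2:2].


Primitive collections (5):

  P={2,5}:  v_{2} + v_{5} = 0 ; sig = [2:]
  P={1,2}:  v_{1} + v_{2} = v_{3} ; sig = [2:1]
  P={1,4}:  v_{1} + v_{4} = v_{2} ; sig = [2:1]
  P={3,5}:  v_{3} + v_{5} = v_{1} ; sig = [2:1]
  P={3,4}:  v_{3} + v_{4} = 2·v_{2} ; sig = [2:2]

Sorted signature multiset PRS(X):
{ [2:],  [2:1] ×3,  [2:2] }


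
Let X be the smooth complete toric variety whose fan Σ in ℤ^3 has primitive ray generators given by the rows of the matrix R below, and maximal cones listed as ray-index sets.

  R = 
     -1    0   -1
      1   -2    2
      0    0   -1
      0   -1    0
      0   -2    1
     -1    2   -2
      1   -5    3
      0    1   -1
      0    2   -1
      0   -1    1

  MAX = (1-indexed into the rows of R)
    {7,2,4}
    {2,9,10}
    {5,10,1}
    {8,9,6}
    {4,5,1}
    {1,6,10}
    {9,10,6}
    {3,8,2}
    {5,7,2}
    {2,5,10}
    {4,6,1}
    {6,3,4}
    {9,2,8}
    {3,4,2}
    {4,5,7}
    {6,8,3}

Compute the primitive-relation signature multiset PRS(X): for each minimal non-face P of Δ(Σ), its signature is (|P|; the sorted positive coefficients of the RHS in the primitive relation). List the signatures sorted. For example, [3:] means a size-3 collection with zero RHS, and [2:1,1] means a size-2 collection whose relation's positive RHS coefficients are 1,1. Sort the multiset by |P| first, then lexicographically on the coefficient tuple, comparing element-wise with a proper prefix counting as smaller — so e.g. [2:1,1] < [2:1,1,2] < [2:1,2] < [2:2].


Primitive collections (22):

  P={2,6}:  v_{2} + v_{6} = 0 ; sig = [2:]
  P={5,9}:  v_{5} + v_{9} = 0 ; sig = [2:]
  P={8,10}:  v_{8} + v_{10} = 0 ; sig = [2:]
  P={1,2}:  v_{1} + v_{2} = v_{5} ; sig = [2:1]
  P={1,9}:  v_{1} + v_{9} = v_{6} ; sig = [2:1]
  P={3,10}:  v_{3} + v_{10} = v_{4} ; sig = [2:1]
  P={4,8}:  v_{4} + v_{8} = v_{3} ; sig = [2:1]
  P={4,9}:  v_{4} + v_{9} = v_{8} ; sig = [2:1]
  P={4,10}:  v_{4} + v_{10} = v_{5} ; sig = [2:1]
  P={5,6}:  v_{5} + v_{6} = v_{1} ; sig = [2:1]
  P={5,8}:  v_{5} + v_{8} = v_{4} ; sig = [2:1]
  P={1,8}:  v_{1} + v_{8} = v_{4} + v_{6} ; sig = [2:1,1]
  P={6,7}:  v_{6} + v_{7} = v_{4} + v_{5} ; sig = [2:1,1]
  P={7,9}:  v_{7} + v_{9} = v_{2} + v_{4} ; sig = [2:1,1]
  P={1,3}:  v_{1} + v_{3} = 2·v_{4} + v_{6} ; sig = [2:1,2]
  P={1,7}:  v_{1} + v_{7} = v_{4} + 2·v_{5} ; sig = [2:1,2]
  P={7,8}:  v_{7} + v_{8} = v_{2} + 2·v_{4} ; sig = [2:1,2]
  P={7,10}:  v_{7} + v_{10} = v_{2} + 2·v_{5} ; sig = [2:1,2]
  P={3,7}:  v_{3} + v_{7} = v_{2} + 3·v_{4} ; sig = [2:1,3]
  P={3,5}:  v_{3} + v_{5} = 2·v_{4} ; sig = [2:2]
  P={3,9}:  v_{3} + v_{9} = 2·v_{8} ; sig = [2:2]
  P={2,4,5}:  v_{2} + v_{4} + v_{5} = v_{7} ; sig = [3:1]

Hence PRS(X_Σ) =
{ [2:] ×3,  [2:1] ×8,  [2:1,1] ×3,  [2:1,2] ×4,  [2:1,3],  [2:2] ×2,  [3:1] }


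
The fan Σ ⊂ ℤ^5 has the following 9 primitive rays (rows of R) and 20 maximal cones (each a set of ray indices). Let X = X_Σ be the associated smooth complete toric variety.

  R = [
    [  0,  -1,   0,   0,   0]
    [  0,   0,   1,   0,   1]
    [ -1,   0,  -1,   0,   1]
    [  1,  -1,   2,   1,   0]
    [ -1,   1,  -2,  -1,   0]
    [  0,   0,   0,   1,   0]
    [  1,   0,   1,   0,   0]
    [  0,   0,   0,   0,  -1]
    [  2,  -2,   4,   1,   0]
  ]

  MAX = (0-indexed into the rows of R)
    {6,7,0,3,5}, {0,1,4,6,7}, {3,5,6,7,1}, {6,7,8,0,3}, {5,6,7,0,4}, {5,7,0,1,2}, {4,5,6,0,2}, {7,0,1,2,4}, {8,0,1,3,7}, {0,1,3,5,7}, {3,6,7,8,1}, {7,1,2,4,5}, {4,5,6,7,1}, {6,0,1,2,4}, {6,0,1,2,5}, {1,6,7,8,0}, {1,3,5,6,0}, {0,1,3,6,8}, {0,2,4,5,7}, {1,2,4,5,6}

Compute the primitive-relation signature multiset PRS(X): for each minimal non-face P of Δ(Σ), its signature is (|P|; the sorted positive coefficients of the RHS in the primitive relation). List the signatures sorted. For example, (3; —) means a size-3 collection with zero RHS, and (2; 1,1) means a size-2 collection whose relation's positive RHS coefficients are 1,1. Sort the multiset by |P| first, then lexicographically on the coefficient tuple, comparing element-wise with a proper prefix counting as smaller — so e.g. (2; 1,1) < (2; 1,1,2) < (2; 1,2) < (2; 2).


Primitive collections (9):

  P = {3,4}:  v_{3} + v_{4} = 0 ; sig = (2; —)
  P = {2,3}:  v_{2} + v_{3} = v_{0} + v_{1} + v_{5} ; sig = (2; 1,1,1)
  P = {2,8}:  v_{2} + v_{8} = v_{0} + v_{1} + v_{3} ; sig = (2; 1,1,1)
  P = {4,8}:  v_{4} + v_{8} = v_{0} + v_{1} + v_{6} + v_{7} ; sig = (2; 1,1,1,1)
  P = {5,8}:  v_{5} + v_{8} = 2·v_{3} ; sig = (2; 2)
  P = {2,6,7}:  v_{2} + v_{6} + v_{7} = 0 ; sig = (3; —)
  P = {0,1,4,5}:  v_{0} + v_{1} + v_{4} + v_{5} = v_{2} ; sig = (4; 1)
  P = {0,1,3,6,7}:  v_{0} + v_{1} + v_{3} + v_{6} + v_{7} = v_{8} ; sig = (5; 1)
  P = {0,1,5,6,7}:  v_{0} + v_{1} + v_{5} + v_{6} + v_{7} = v_{3} ; sig = (5; 1)

Signatures (|P|; sorted positive RHS coefficients), sorted:
    (2; —)
    (2; 1,1,1)
    (2; 1,1,1)
    (2; 1,1,1,1)
    (2; 2)
    (3; —)
    (4; 1)
    (5; 1)
    (5; 1)


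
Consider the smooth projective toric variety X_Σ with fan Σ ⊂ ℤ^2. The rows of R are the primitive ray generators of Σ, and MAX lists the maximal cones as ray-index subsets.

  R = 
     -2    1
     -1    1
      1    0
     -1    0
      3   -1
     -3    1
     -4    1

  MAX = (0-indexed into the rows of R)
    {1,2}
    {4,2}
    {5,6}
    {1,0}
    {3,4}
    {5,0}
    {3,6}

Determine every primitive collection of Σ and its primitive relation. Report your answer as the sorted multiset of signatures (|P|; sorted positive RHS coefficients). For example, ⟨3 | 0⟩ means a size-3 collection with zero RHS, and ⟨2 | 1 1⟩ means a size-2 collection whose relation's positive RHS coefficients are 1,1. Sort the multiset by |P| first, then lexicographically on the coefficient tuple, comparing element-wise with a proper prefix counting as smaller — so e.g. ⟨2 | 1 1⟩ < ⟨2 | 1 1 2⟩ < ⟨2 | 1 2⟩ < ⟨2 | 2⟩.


Δ(Σ) — 7 vertices, 14 min non-faces:

  • {2,3}:  v_{2} + v_{3} = 0 — sig = ⟨2 | 0⟩
  • {4,5}:  v_{4} + v_{5} = 0 — sig = ⟨2 | 0⟩
  • {0,2}:  v_{0} + v_{2} = v_{1} — sig = ⟨2 | 1⟩
  • {0,3}:  v_{0} + v_{3} = v_{5} — sig = ⟨2 | 1⟩
  • {0,4}:  v_{0} + v_{4} = v_{2} — sig = ⟨2 | 1⟩
  • {1,3}:  v_{1} + v_{3} = v_{0} — sig = ⟨2 | 1⟩
  • {2,5}:  v_{2} + v_{5} = v_{0} — sig = ⟨2 | 1⟩
  • {2,6}:  v_{2} + v_{6} = v_{5} — sig = ⟨2 | 1⟩
  • {3,5}:  v_{3} + v_{5} = v_{6} — sig = ⟨2 | 1⟩
  • {4,6}:  v_{4} + v_{6} = v_{3} — sig = ⟨2 | 1⟩
  • {1,6}:  v_{1} + v_{6} = v_{0} + v_{5} — sig = ⟨2 | 1 1⟩
  • {0,6}:  v_{0} + v_{6} = 2·v_{5} — sig = ⟨2 | 2⟩
  • {1,4}:  v_{1} + v_{4} = 2·v_{2} — sig = ⟨2 | 2⟩
  • {1,5}:  v_{1} + v_{5} = 2·v_{0} — sig = ⟨2 | 2⟩

Hence PRS(X_Σ) =
{ ⟨2 | 0⟩ ×2,  ⟨2 | 1⟩ ×8,  ⟨2 | 1 1⟩,  ⟨2 | 2⟩ ×3 }


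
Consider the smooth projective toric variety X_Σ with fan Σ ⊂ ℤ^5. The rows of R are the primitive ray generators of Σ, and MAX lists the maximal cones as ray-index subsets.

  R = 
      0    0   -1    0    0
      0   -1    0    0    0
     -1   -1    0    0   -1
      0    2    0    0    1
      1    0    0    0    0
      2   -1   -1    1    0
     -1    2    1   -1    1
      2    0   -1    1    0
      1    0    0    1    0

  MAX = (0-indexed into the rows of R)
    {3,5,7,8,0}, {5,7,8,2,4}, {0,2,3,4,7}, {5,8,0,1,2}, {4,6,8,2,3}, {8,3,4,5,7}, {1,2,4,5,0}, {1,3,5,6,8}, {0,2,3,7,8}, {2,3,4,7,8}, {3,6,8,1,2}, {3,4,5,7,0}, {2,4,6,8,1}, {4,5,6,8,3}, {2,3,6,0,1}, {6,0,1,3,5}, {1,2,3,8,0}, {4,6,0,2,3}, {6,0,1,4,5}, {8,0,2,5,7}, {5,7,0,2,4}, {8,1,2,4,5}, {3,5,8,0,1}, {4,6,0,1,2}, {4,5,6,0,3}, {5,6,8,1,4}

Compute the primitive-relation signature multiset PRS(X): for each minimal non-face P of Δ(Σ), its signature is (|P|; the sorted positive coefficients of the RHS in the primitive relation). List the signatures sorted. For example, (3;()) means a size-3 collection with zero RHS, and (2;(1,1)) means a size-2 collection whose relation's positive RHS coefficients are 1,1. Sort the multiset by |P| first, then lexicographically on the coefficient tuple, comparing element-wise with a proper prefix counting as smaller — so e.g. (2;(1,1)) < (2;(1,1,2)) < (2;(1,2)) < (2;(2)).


Σ has 7 primitive collections:

  • {1,7}:  v_{1} + v_{7} = v_{5}  so sig = (2;(1))
  • {6,7}:  v_{6} + v_{7} = v_{3} + v_{4}  so sig = (2;(1,1))
  • {2,5,6}:  v_{2} + v_{5} + v_{6} = 0  so sig = (3;())
  • {0,4,8}:  v_{0} + v_{4} + v_{8} = v_{7}  so sig = (3;(1))
  • {0,6,8}:  v_{0} + v_{6} + v_{8} = v_{3}  so sig = (3;(1))
  • {1,3,4}:  v_{1} + v_{3} + v_{4} = v_{5} + v_{6}  so sig = (3;(1,1))
  • {2,3,5}:  v_{2} + v_{3} + v_{5} = v_{0} + v_{8}  so sig = (3;(1,1))

Sorted signature multiset PRS(X):
    (2;(1))
    (2;(1,1))
    (3;())
    (3;(1))
    (3;(1))
    (3;(1,1))
    (3;(1,1))


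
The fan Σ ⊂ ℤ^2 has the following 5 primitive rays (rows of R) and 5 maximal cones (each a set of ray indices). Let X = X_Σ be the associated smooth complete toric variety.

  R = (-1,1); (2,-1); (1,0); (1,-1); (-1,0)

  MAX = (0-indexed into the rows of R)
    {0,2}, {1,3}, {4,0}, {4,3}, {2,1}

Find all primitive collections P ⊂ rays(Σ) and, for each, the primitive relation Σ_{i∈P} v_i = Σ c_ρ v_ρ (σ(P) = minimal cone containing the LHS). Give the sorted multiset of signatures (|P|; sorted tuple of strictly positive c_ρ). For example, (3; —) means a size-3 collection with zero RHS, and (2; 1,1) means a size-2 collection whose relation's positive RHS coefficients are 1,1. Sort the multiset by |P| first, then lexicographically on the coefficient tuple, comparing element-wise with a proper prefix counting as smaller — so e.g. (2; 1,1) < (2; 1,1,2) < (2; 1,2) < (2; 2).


5 minimal non-faces of Δ(Σ) (on 5 rays):

  P = {0,3}:  v_{0} + v_{3} = 0  so sig = (2; —)
  P = {2,4}:  v_{2} + v_{4} = 0  so sig = (2; —)
  P = {0,1}:  v_{0} + v_{1} = v_{2}  so sig = (2; 1)
  P = {1,4}:  v_{1} + v_{4} = v_{3}  so sig = (2; 1)
  P = {2,3}:  v_{2} + v_{3} = v_{1}  so sig = (2; 1)

Hence PRS(X_Σ) =
    |P|=2: 5 collections, coeffs (), (), (1), (1), (1)


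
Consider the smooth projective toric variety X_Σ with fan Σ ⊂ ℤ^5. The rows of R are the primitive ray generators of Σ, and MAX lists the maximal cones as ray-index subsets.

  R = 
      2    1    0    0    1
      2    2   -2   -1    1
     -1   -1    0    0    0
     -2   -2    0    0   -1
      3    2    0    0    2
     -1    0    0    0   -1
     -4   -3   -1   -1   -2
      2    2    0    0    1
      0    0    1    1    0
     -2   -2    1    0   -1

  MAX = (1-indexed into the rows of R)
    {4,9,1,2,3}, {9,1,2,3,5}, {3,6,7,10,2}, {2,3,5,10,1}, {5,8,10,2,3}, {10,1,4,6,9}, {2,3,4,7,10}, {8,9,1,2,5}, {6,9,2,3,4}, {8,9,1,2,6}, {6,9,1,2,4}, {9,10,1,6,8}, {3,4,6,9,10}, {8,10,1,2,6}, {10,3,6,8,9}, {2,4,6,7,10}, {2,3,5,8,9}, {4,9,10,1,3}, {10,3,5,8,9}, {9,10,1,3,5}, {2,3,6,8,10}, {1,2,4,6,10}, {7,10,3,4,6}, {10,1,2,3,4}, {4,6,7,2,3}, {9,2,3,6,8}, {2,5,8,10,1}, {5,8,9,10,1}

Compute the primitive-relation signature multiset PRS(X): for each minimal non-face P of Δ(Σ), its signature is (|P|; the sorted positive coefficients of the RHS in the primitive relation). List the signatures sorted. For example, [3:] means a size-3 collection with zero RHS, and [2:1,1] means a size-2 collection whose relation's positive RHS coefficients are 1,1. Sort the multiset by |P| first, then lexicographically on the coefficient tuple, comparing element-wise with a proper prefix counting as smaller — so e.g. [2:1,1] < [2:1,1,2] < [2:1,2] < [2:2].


11 collections generate NE(X_Σ); each relation:

  P = {4,8}:  v_{4} + v_{8} = 0  ⟹  sig = [2:]
  P = {5,6}:  v_{5} + v_{6} = v_{8}  ⟹  sig = [2:1]
  P = {4,5}:  v_{4} + v_{5} = v_{1} + v_{3}  ⟹  sig = [2:1,1]
  P = {1,7}:  v_{1} + v_{7} = v_{2} + v_{4} + v_{10}  ⟹  sig = [2:1,1,1]
  P = {5,7}:  v_{5} + v_{7} = v_{2} + v_{3} + v_{10}  ⟹  sig = [2:1,1,1]
  P = {7,9}:  v_{7} + v_{9} = v_{3} + v_{4} + v_{6}  ⟹  sig = [2:1,1,1]
  P = {7,8}:  v_{7} + v_{8} = v_{2} + v_{3} + v_{6} + v_{10}  ⟹  sig = [2:1,1,1,1]
  P = {1,3,6}:  v_{1} + v_{3} + v_{6} = 0  ⟹  sig = [3:]
  P = {2,9,10}:  v_{2} + v_{9} + v_{10} = 0  ⟹  sig = [3:]
  P = {1,3,8}:  v_{1} + v_{3} + v_{8} = v_{5}  ⟹  sig = [3:1]
  P = {2,3,4,6,10}:  v_{2} + v_{3} + v_{4} + v_{6} + v_{10} = v_{7}  ⟹  sig = [5:1]

Sorted signature multiset PRS(X):
    |P|=2: 7 collections, coeffs (), (1), (1,1), (1,1,1), (1,1,1), (1,1,1), (1,1,1,1)
    |P|=3: 3 collections, coeffs (), (), (1)
    |P|=5: 1 collection, coeffs (1)


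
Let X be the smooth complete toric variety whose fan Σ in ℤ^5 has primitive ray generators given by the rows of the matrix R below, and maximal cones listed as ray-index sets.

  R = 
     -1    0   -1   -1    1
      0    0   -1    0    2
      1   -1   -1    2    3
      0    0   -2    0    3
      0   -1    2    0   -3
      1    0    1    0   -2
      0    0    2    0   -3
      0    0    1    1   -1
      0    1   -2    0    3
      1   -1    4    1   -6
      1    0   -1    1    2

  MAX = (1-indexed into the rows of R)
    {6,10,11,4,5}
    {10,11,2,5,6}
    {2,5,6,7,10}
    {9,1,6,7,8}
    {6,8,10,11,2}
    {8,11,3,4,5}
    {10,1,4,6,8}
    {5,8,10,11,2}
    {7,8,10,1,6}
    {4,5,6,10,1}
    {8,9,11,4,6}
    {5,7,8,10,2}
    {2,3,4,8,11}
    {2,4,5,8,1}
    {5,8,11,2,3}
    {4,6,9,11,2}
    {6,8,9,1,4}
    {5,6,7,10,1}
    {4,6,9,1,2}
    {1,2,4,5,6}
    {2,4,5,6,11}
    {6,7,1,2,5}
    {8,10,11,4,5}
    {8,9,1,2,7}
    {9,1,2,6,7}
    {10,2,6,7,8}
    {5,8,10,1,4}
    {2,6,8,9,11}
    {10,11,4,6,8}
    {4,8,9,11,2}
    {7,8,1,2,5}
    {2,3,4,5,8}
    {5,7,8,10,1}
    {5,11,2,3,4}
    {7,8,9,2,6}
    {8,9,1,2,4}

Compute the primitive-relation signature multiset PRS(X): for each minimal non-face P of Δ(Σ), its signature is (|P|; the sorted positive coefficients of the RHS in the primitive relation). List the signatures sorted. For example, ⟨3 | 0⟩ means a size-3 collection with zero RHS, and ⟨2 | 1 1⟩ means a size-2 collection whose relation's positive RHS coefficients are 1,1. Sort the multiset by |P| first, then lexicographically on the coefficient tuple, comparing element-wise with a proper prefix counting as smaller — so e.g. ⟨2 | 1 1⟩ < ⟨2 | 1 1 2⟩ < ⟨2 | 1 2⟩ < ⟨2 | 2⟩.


|primitive collections| = 16. Relations:

  P={4,7}:  v_{4} + v_{7} = 0 ; sig = ⟨2 | 0⟩
  P={5,9}:  v_{5} + v_{9} = 0 ; sig = ⟨2 | 0⟩
  P={1,11}:  v_{1} + v_{11} = v_{4} ; sig = ⟨2 | 1⟩
  P={9,10}:  v_{9} + v_{10} = v_{6} + v_{8} ; sig = ⟨2 | 1 1⟩
  P={7,11}:  v_{7} + v_{11} = v_{2} + v_{6} + v_{8} ; sig = ⟨2 | 1 1 1⟩
  P={3,7}:  v_{3} + v_{7} = v_{2} + v_{5} + v_{8} + v_{11} ; sig = ⟨2 | 1 1 1 1⟩
  P={3,9}:  v_{3} + v_{9} = v_{2} + v_{4} + v_{8} + v_{11} ; sig = ⟨2 | 1 1 1 1⟩
  P={1,3}:  v_{1} + v_{3} = v_{2} + 2·v_{4} + v_{5} + v_{8} ; sig = ⟨2 | 1 1 1 2⟩
  P={3,6}:  v_{3} + v_{6} = v_{5} + 2·v_{11} ; sig = ⟨2 | 1 2⟩
  P={3,10}:  v_{3} + v_{10} = 2·v_{5} + v_{8} + 2·v_{11} ; sig = ⟨2 | 1 2 2⟩
  P={1,2,10}:  v_{1} + v_{2} + v_{10} = v_{5} ; sig = ⟨3 | 1⟩
  P={5,6,8}:  v_{5} + v_{6} + v_{8} = v_{10} ; sig = ⟨3 | 1⟩
  P={2,4,10}:  v_{2} + v_{4} + v_{10} = v_{5} + v_{11} ; sig = ⟨3 | 1 1⟩
  P={1,2,6,8}:  v_{1} + v_{2} + v_{6} + v_{8} = 0 ; sig = ⟨4 | 0⟩
  P={2,4,6,8}:  v_{2} + v_{4} + v_{6} + v_{8} = v_{11} ; sig = ⟨4 | 1⟩
  P={2,4,5,8,11}:  v_{2} + v_{4} + v_{5} + v_{8} + v_{11} = v_{3} ; sig = ⟨5 | 1⟩

Hence PRS(X_Σ) =
    |P|=2: 10 collections, coeffs (), (), (1), (1,1), (1,1,1), (1,1,1,1), (1,1,1,1), (1,1,1,2), (1,2), (1,2,2)
    |P|=3: 3 collections, coeffs (1), (1), (1,1)
    |P|=4: 2 collections, coeffs (), (1)
    |P|=5: 1 collection, coeffs (1)


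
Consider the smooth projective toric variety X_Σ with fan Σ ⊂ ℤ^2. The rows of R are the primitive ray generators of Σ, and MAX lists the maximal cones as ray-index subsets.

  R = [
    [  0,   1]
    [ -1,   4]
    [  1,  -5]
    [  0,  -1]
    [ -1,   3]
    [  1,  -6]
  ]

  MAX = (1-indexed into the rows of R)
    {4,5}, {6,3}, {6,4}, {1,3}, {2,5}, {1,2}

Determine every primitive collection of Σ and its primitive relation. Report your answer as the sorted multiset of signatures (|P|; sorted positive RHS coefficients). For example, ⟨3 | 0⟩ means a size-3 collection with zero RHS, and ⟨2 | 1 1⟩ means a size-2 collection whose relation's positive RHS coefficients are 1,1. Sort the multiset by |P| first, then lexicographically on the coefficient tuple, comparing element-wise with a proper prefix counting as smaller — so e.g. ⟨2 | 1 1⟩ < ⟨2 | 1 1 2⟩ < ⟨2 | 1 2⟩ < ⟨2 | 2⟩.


Σ has 9 primitive collections:

  P={1,4}:  v_{1} + v_{4} = 0  →  sig = ⟨2 | 0⟩
  P={1,5}:  v_{1} + v_{5} = v_{2}  →  sig = ⟨2 | 1⟩
  P={1,6}:  v_{1} + v_{6} = v_{3}  →  sig = ⟨2 | 1⟩
  P={2,3}:  v_{2} + v_{3} = v_{4}  →  sig = ⟨2 | 1⟩
  P={2,4}:  v_{2} + v_{4} = v_{5}  →  sig = ⟨2 | 1⟩
  P={3,4}:  v_{3} + v_{4} = v_{6}  →  sig = ⟨2 | 1⟩
  P={2,6}:  v_{2} + v_{6} = 2·v_{4}  →  sig = ⟨2 | 2⟩
  P={3,5}:  v_{3} + v_{5} = 2·v_{4}  →  sig = ⟨2 | 2⟩
  P={5,6}:  v_{5} + v_{6} = 3·v_{4}  →  sig = ⟨2 | 3⟩

Signatures (|P|; sorted positive RHS coefficients), sorted:
    ⟨2 | 0⟩
    ⟨2 | 1⟩
    ⟨2 | 1⟩
    ⟨2 | 1⟩
    ⟨2 | 1⟩
    ⟨2 | 1⟩
    ⟨2 | 2⟩
    ⟨2 | 2⟩
    ⟨2 | 3⟩


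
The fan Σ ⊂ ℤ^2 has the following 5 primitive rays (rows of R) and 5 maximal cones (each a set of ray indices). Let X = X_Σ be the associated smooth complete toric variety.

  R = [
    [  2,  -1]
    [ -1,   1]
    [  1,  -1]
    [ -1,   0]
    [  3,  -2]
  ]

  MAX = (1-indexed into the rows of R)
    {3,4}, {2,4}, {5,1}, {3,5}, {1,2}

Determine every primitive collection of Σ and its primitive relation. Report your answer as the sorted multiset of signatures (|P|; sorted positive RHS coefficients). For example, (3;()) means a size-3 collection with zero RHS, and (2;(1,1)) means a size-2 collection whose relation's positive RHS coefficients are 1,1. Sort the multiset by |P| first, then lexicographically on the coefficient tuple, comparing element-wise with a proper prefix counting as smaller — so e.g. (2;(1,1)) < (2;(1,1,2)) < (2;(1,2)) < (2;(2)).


Minimal non-faces — 5 found among 5 rays, 5 max cones:

  P = {2,3}:  v_{2} + v_{3} = 0  ⇒ sig = (2;())
  P = {1,3}:  v_{1} + v_{3} = v_{5}  ⇒ sig = (2;(1))
  P = {1,4}:  v_{1} + v_{4} = v_{3}  ⇒ sig = (2;(1))
  P = {2,5}:  v_{2} + v_{5} = v_{1}  ⇒ sig = (2;(1))
  P = {4,5}:  v_{4} + v_{5} = 2·v_{3}  ⇒ sig = (2;(2))

so the primitive-relation signature multiset is
    |P|=2: 5 collections, coeffs (), (1), (1), (1), (2)
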